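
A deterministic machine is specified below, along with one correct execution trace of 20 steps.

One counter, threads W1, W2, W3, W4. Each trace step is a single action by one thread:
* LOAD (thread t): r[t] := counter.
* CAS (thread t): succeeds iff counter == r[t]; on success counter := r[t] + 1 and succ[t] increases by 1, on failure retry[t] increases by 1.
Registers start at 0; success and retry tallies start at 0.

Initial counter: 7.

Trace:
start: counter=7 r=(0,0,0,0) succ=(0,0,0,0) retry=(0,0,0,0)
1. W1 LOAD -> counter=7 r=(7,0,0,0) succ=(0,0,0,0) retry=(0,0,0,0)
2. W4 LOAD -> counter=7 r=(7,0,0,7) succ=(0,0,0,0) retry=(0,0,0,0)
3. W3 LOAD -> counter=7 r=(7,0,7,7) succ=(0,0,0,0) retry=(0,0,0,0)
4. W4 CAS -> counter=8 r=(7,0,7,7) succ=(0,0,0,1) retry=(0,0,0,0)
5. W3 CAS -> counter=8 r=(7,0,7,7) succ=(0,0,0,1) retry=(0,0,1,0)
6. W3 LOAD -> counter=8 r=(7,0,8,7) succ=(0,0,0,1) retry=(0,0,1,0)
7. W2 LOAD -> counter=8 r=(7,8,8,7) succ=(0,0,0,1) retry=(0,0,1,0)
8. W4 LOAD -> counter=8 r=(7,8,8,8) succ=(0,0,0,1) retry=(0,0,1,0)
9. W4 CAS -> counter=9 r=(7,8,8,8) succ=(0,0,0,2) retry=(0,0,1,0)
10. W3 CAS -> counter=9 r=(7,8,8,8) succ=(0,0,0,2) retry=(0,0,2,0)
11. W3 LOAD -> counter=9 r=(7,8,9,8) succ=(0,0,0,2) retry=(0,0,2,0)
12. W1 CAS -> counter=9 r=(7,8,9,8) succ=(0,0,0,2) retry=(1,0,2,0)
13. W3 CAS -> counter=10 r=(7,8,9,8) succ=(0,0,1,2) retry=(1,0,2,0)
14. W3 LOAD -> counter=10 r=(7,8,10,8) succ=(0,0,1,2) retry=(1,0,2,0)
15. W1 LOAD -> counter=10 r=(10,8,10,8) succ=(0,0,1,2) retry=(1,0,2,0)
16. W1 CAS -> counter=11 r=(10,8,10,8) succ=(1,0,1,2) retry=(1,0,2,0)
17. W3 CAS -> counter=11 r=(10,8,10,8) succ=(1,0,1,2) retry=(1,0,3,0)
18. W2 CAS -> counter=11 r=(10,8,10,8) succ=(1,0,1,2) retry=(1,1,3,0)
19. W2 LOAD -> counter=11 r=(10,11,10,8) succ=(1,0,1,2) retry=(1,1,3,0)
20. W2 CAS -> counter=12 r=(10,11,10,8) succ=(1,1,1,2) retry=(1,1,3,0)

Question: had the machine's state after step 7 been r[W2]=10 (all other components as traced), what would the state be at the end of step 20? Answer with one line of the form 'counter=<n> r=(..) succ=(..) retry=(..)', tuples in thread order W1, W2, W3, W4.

counter=12 r=(10,11,10,8) succ=(1,1,1,2) retry=(1,1,3,0)

state after step 7 := counter=8 r=(7,10,8,7) succ=(0,0,0,1) retry=(0,0,1,0)
8. W4 LOAD -> counter=8 r=(7,10,8,8) succ=(0,0,0,1) retry=(0,0,1,0)
9. W4 CAS -> counter=9 r=(7,10,8,8) succ=(0,0,0,2) retry=(0,0,1,0)
10. W3 CAS -> counter=9 r=(7,10,8,8) succ=(0,0,0,2) retry=(0,0,2,0)
11. W3 LOAD -> counter=9 r=(7,10,9,8) succ=(0,0,0,2) retry=(0,0,2,0)
12. W1 CAS -> counter=9 r=(7,10,9,8) succ=(0,0,0,2) retry=(1,0,2,0)
13. W3 CAS -> counter=10 r=(7,10,9,8) succ=(0,0,1,2) retry=(1,0,2,0)
14. W3 LOAD -> counter=10 r=(7,10,10,8) succ=(0,0,1,2) retry=(1,0,2,0)
15. W1 LOAD -> counter=10 r=(10,10,10,8) succ=(0,0,1,2) retry=(1,0,2,0)
16. W1 CAS -> counter=11 r=(10,10,10,8) succ=(1,0,1,2) retry=(1,0,2,0)
17. W3 CAS -> counter=11 r=(10,10,10,8) succ=(1,0,1,2) retry=(1,0,3,0)
18. W2 CAS -> counter=11 r=(10,10,10,8) succ=(1,0,1,2) retry=(1,1,3,0)
19. W2 LOAD -> counter=11 r=(10,11,10,8) succ=(1,0,1,2) retry=(1,1,3,0)
20. W2 CAS -> counter=12 r=(10,11,10,8) succ=(1,1,1,2) retry=(1,1,3,0)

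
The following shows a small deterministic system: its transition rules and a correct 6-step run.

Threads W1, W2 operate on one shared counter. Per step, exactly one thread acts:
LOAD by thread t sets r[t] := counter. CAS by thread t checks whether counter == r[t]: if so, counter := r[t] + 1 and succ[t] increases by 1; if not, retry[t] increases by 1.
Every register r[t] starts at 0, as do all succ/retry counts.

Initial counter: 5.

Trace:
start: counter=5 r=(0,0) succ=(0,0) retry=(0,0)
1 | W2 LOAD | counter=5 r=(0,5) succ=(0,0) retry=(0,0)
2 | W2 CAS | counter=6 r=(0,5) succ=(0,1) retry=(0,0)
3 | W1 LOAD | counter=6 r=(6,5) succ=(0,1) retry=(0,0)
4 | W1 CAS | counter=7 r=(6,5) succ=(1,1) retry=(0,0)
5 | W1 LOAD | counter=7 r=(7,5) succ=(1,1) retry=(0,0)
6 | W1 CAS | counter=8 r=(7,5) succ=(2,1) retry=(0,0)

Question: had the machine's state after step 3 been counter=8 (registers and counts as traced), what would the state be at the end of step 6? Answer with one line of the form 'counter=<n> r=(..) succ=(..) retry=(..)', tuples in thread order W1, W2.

counter=9 r=(8,5) succ=(1,1) retry=(1,0)

state after step 3 := counter=8 r=(6,5) succ=(0,1) retry=(0,0)
4 | W1 CAS | counter=8 r=(6,5) succ=(0,1) retry=(1,0)
5 | W1 LOAD | counter=8 r=(8,5) succ=(0,1) retry=(1,0)
6 | W1 CAS | counter=9 r=(8,5) succ=(1,1) retry=(1,0)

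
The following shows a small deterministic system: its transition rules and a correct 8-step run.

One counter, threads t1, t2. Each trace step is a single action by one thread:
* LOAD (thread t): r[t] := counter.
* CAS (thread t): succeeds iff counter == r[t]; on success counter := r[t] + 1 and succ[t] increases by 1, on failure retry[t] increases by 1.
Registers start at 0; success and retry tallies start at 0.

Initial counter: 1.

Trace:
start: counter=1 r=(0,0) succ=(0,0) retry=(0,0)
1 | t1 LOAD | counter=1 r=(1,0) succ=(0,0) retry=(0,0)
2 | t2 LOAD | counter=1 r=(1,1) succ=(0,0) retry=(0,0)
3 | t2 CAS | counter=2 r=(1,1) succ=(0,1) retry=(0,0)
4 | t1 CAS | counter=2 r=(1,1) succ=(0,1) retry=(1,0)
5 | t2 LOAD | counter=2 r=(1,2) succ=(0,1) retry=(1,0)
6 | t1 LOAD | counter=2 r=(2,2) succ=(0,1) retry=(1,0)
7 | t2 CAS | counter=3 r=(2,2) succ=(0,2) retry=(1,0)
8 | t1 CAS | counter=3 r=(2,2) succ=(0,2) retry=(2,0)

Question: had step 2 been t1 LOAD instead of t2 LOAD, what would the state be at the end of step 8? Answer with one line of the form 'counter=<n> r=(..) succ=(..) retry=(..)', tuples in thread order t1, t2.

counter=3 r=(2,2) succ=(1,1) retry=(1,1)

(re-executing from step 2 with the substitution; state before step 2: counter=1 r=(1,0) succ=(0,0) retry=(0,0))
2 | t1 LOAD | counter=1 r=(1,0) succ=(0,0) retry=(0,0)
3 | t2 CAS | counter=1 r=(1,0) succ=(0,0) retry=(0,1)
4 | t1 CAS | counter=2 r=(1,0) succ=(1,0) retry=(0,1)
5 | t2 LOAD | counter=2 r=(1,2) succ=(1,0) retry=(0,1)
6 | t1 LOAD | counter=2 r=(2,2) succ=(1,0) retry=(0,1)
7 | t2 CAS | counter=3 r=(2,2) succ=(1,1) retry=(0,1)
8 | t1 CAS | counter=3 r=(2,2) succ=(1,1) retry=(1,1)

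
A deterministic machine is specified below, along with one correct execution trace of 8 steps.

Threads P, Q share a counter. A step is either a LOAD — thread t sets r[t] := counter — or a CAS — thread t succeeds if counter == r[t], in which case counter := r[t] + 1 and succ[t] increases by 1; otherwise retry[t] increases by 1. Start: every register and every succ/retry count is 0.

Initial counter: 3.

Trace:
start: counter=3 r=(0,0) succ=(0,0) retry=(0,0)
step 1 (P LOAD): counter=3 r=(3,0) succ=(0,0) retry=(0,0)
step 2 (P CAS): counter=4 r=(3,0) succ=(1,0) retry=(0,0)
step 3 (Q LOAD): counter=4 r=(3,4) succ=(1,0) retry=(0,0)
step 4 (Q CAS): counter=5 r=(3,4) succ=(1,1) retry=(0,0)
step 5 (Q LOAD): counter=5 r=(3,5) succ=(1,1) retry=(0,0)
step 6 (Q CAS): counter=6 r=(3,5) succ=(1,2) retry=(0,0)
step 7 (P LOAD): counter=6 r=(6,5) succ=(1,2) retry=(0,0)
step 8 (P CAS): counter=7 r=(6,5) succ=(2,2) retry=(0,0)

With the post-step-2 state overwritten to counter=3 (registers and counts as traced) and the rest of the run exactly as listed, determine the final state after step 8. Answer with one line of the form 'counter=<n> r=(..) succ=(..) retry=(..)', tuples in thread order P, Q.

state after step 2 := counter=3 r=(3,0) succ=(1,0) retry=(0,0)
step 3 (Q LOAD): counter=3 r=(3,3) succ=(1,0) retry=(0,0)
step 4 (Q CAS): counter=4 r=(3,3) succ=(1,1) retry=(0,0)
step 5 (Q LOAD): counter=4 r=(3,4) succ=(1,1) retry=(0,0)
step 6 (Q CAS): counter=5 r=(3,4) succ=(1,2) retry=(0,0)
step 7 (P LOAD): counter=5 r=(5,4) succ=(1,2) retry=(0,0)
step 8 (P CAS): counter=6 r=(5,4) succ=(2,2) retry=(0,0)

counter=6 r=(5,4) succ=(2,2) retry=(0,0)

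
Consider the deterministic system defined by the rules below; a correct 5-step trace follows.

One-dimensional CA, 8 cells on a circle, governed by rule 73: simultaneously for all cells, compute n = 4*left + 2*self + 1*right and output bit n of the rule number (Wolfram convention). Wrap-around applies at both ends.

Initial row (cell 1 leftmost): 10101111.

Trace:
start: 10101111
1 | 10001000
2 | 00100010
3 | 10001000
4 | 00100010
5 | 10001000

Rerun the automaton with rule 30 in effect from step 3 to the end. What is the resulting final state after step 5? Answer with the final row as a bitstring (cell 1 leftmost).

(re-executing steps 3..5 under rule 30; state before step 3: 00100010)
3 | 01110111
4 | 01000100
5 | 11101110

11101110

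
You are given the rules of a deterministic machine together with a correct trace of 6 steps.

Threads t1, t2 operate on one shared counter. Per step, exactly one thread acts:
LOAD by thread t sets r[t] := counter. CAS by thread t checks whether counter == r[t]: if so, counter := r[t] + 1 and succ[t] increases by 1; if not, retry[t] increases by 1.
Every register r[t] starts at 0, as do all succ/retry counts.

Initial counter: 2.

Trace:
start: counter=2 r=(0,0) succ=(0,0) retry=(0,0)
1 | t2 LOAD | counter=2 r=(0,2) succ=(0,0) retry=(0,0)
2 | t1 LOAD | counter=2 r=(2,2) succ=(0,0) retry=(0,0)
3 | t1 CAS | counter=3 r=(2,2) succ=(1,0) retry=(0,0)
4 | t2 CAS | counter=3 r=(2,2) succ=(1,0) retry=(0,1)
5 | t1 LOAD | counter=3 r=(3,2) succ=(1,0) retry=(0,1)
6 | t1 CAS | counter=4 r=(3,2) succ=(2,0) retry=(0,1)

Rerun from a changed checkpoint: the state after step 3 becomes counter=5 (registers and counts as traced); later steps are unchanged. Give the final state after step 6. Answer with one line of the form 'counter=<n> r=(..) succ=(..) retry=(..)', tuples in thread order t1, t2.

counter=6 r=(5,2) succ=(2,0) retry=(0,1)

state after step 3 := counter=5 r=(2,2) succ=(1,0) retry=(0,0)
4 | t2 CAS | counter=5 r=(2,2) succ=(1,0) retry=(0,1)
5 | t1 LOAD | counter=5 r=(5,2) succ=(1,0) retry=(0,1)
6 | t1 CAS | counter=6 r=(5,2) succ=(2,0) retry=(0,1)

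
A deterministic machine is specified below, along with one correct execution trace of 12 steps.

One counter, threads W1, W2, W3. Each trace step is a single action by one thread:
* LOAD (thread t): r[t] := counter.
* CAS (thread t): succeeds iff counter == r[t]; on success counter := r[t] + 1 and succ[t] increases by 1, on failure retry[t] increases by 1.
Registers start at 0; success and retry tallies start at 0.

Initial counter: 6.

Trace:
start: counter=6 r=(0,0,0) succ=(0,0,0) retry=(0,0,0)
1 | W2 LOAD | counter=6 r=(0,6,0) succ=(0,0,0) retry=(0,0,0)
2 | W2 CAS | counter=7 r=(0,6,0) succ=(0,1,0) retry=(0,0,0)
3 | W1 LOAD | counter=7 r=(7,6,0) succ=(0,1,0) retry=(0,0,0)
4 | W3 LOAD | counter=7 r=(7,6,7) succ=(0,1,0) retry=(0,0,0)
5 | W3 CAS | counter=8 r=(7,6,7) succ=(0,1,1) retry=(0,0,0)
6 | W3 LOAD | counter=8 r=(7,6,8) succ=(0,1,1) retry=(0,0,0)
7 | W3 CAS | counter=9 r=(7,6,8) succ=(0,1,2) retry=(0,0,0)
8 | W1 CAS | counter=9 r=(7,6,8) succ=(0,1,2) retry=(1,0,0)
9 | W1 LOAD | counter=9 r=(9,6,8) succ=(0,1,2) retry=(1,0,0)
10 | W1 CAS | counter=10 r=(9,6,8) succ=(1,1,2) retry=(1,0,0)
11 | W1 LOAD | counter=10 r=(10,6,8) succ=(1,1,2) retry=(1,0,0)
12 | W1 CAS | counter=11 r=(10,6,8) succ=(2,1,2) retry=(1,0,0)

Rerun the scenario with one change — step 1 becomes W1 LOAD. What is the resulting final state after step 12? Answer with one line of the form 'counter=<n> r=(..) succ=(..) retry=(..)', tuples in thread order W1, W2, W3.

(re-executing from step 1 with the substitution; state before step 1: counter=6 r=(0,0,0) succ=(0,0,0) retry=(0,0,0))
1 | W1 LOAD | counter=6 r=(6,0,0) succ=(0,0,0) retry=(0,0,0)
2 | W2 CAS | counter=6 r=(6,0,0) succ=(0,0,0) retry=(0,1,0)
3 | W1 LOAD | counter=6 r=(6,0,0) succ=(0,0,0) retry=(0,1,0)
4 | W3 LOAD | counter=6 r=(6,0,6) succ=(0,0,0) retry=(0,1,0)
5 | W3 CAS | counter=7 r=(6,0,6) succ=(0,0,1) retry=(0,1,0)
6 | W3 LOAD | counter=7 r=(6,0,7) succ=(0,0,1) retry=(0,1,0)
7 | W3 CAS | counter=8 r=(6,0,7) succ=(0,0,2) retry=(0,1,0)
8 | W1 CAS | counter=8 r=(6,0,7) succ=(0,0,2) retry=(1,1,0)
9 | W1 LOAD | counter=8 r=(8,0,7) succ=(0,0,2) retry=(1,1,0)
10 | W1 CAS | counter=9 r=(8,0,7) succ=(1,0,2) retry=(1,1,0)
11 | W1 LOAD | counter=9 r=(9,0,7) succ=(1,0,2) retry=(1,1,0)
12 | W1 CAS | counter=10 r=(9,0,7) succ=(2,0,2) retry=(1,1,0)

counter=10 r=(9,0,7) succ=(2,0,2) retry=(1,1,0)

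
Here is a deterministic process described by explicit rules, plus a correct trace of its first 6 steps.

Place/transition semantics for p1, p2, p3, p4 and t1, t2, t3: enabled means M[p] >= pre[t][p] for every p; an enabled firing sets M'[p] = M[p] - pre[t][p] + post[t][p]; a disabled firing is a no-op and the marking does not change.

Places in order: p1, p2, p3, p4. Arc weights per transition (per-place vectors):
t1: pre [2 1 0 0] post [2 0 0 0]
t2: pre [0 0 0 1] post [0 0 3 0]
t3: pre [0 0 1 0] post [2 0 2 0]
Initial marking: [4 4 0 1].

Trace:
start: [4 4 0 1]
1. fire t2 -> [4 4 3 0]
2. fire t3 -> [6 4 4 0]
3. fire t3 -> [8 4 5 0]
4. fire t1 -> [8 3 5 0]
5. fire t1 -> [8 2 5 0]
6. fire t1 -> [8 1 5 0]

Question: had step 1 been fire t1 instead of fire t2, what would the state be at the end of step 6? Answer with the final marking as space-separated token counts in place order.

(re-executing from step 1 with the substitution; state before step 1: [4 4 0 1])
1. fire t1 -> [4 3 0 1]
2. fire t3 -> [4 3 0 1]
3. fire t3 -> [4 3 0 1]
4. fire t1 -> [4 2 0 1]
5. fire t1 -> [4 1 0 1]
6. fire t1 -> [4 0 0 1]

4 0 0 1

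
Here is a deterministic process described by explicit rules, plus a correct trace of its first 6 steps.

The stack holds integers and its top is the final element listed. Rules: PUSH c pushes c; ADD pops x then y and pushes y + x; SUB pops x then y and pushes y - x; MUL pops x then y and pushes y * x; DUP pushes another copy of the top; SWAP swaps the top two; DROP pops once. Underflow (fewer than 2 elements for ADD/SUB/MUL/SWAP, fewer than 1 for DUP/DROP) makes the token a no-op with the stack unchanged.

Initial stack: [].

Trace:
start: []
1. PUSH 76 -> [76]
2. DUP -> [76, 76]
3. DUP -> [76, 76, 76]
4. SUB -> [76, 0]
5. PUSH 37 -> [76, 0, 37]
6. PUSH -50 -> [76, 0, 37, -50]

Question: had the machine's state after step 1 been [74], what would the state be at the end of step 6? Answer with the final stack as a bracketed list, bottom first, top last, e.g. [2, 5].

state after step 1 := [74]
2. DUP -> [74, 74]
3. DUP -> [74, 74, 74]
4. SUB -> [74, 0]
5. PUSH 37 -> [74, 0, 37]
6. PUSH -50 -> [74, 0, 37, -50]

[74, 0, 37, -50]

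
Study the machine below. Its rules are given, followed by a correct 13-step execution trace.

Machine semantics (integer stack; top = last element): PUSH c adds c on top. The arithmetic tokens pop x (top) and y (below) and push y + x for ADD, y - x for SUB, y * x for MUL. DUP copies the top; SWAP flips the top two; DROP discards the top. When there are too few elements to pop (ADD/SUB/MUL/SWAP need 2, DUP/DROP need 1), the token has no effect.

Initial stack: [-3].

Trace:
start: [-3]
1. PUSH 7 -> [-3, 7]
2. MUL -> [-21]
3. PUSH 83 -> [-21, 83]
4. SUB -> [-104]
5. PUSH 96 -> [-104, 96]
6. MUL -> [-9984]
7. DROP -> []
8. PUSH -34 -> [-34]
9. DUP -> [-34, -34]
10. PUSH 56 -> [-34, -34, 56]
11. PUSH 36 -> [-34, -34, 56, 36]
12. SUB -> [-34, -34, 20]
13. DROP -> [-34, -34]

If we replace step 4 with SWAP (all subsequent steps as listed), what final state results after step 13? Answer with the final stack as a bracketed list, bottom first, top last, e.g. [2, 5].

[83, -34, -34]

(re-executing from step 4 with the substitution; state before step 4: [-21, 83])
4. SWAP -> [83, -21]
5. PUSH 96 -> [83, -21, 96]
6. MUL -> [83, -2016]
7. DROP -> [83]
8. PUSH -34 -> [83, -34]
9. DUP -> [83, -34, -34]
10. PUSH 56 -> [83, -34, -34, 56]
11. PUSH 36 -> [83, -34, -34, 56, 36]
12. SUB -> [83, -34, -34, 20]
13. DROP -> [83, -34, -34]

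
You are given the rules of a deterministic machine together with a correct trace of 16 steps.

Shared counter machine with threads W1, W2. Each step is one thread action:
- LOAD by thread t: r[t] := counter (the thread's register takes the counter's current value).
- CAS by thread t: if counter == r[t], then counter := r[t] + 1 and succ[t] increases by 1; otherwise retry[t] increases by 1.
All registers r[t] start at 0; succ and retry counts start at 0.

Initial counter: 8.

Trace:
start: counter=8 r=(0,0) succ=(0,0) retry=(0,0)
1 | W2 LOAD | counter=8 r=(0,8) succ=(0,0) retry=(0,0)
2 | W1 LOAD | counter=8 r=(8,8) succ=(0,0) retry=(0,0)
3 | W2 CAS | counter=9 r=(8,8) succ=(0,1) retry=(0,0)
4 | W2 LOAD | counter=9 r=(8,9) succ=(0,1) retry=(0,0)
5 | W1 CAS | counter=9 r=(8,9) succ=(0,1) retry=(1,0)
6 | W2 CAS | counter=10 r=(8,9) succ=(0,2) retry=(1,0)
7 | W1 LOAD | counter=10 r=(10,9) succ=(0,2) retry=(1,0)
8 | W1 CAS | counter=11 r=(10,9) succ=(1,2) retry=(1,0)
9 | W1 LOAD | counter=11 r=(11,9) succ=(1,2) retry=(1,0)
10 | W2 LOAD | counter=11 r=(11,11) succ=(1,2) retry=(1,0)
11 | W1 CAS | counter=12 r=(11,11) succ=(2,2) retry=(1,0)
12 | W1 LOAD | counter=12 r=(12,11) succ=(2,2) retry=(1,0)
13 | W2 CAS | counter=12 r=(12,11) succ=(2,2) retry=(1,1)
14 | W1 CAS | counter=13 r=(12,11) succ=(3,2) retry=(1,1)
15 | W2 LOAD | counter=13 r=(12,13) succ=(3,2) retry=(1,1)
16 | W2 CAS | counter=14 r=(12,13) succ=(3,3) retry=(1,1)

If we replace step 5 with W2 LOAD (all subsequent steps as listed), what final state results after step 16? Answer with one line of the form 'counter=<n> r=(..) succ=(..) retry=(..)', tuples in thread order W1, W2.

(re-executing from step 5 with the substitution; state before step 5: counter=9 r=(8,9) succ=(0,1) retry=(0,0))
5 | W2 LOAD | counter=9 r=(8,9) succ=(0,1) retry=(0,0)
6 | W2 CAS | counter=10 r=(8,9) succ=(0,2) retry=(0,0)
7 | W1 LOAD | counter=10 r=(10,9) succ=(0,2) retry=(0,0)
8 | W1 CAS | counter=11 r=(10,9) succ=(1,2) retry=(0,0)
9 | W1 LOAD | counter=11 r=(11,9) succ=(1,2) retry=(0,0)
10 | W2 LOAD | counter=11 r=(11,11) succ=(1,2) retry=(0,0)
11 | W1 CAS | counter=12 r=(11,11) succ=(2,2) retry=(0,0)
12 | W1 LOAD | counter=12 r=(12,11) succ=(2,2) retry=(0,0)
13 | W2 CAS | counter=12 r=(12,11) succ=(2,2) retry=(0,1)
14 | W1 CAS | counter=13 r=(12,11) succ=(3,2) retry=(0,1)
15 | W2 LOAD | counter=13 r=(12,13) succ=(3,2) retry=(0,1)
16 | W2 CAS | counter=14 r=(12,13) succ=(3,3) retry=(0,1)

counter=14 r=(12,13) succ=(3,3) retry=(0,1)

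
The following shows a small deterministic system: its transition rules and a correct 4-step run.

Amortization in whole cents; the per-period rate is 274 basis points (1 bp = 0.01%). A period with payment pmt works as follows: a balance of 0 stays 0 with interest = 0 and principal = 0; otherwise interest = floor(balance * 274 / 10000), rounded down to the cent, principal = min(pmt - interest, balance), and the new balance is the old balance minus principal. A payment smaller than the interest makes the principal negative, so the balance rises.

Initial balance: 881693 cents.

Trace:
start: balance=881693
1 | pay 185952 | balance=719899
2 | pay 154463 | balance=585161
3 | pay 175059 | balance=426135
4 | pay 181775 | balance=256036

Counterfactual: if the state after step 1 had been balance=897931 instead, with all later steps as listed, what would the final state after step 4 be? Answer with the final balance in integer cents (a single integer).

449107

state after step 1 := balance=897931
2 | pay 154463 | balance=768071
3 | pay 175059 | balance=614057
4 | pay 181775 | balance=449107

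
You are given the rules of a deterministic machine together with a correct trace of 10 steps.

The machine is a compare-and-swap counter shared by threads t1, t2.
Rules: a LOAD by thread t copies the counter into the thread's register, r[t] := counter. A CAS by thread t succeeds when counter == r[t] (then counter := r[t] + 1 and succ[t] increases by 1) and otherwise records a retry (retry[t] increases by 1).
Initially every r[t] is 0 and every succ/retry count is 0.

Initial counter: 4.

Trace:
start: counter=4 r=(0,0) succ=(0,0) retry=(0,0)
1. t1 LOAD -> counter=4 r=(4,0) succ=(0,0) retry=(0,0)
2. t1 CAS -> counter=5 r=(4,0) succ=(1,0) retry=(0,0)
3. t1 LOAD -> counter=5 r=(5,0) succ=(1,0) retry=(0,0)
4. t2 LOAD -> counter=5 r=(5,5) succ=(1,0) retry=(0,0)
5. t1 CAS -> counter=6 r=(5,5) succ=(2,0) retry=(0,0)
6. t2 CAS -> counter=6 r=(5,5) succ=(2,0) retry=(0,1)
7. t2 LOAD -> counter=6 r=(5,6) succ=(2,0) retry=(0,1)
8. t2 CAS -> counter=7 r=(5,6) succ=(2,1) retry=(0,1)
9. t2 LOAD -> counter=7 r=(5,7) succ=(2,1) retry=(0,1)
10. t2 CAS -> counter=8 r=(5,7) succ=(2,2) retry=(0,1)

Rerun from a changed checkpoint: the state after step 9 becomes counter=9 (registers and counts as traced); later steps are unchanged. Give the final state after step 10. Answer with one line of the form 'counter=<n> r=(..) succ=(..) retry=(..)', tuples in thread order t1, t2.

counter=9 r=(5,7) succ=(2,1) retry=(0,2)

state after step 9 := counter=9 r=(5,7) succ=(2,1) retry=(0,1)
10. t2 CAS -> counter=9 r=(5,7) succ=(2,1) retry=(0,2)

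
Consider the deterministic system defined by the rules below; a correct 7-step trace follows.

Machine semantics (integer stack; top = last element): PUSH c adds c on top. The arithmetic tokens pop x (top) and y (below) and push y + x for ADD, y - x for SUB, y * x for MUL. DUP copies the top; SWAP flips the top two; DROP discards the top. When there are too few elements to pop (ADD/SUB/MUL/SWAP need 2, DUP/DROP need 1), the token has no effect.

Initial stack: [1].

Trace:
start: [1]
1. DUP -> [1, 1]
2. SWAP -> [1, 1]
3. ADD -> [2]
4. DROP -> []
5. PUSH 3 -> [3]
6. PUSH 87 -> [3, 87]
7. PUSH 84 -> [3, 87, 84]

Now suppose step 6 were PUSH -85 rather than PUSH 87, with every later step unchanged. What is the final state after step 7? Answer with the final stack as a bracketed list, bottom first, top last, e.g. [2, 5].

[3, -85, 84]

(re-executing from step 6 with the substitution; state before step 6: [3])
6. PUSH -85 -> [3, -85]
7. PUSH 84 -> [3, -85, 84]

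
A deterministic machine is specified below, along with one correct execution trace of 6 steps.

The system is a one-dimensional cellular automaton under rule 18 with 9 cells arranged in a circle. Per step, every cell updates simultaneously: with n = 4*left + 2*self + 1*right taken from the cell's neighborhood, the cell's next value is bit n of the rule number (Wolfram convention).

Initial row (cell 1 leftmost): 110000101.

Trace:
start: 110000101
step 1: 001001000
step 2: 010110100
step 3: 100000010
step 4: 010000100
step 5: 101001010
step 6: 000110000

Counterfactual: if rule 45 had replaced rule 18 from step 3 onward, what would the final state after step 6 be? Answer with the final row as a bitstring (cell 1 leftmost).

(re-executing steps 3..6 under rule 45; state before step 3: 010110100)
step 3: 011101101
step 4: 110011011
step 5: 000010110
step 6: 111011100

111011100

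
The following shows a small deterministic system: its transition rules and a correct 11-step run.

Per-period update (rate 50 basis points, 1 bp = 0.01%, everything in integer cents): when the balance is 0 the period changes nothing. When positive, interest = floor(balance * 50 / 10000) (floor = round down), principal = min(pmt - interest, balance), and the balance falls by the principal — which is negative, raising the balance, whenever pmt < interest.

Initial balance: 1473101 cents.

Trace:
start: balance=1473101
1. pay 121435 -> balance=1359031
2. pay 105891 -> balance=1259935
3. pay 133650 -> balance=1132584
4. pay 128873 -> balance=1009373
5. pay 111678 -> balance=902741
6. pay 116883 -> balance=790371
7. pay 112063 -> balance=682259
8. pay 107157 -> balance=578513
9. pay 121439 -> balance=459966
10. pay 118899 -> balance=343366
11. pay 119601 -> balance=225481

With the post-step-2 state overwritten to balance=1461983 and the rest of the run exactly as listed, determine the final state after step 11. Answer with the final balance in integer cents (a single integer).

436808

state after step 2 := balance=1461983
3. pay 133650 -> balance=1335642
4. pay 128873 -> balance=1213447
5. pay 111678 -> balance=1107836
6. pay 116883 -> balance=996492
7. pay 112063 -> balance=889411
8. pay 107157 -> balance=786701
9. pay 121439 -> balance=669195
10. pay 118899 -> balance=553641
11. pay 119601 -> balance=436808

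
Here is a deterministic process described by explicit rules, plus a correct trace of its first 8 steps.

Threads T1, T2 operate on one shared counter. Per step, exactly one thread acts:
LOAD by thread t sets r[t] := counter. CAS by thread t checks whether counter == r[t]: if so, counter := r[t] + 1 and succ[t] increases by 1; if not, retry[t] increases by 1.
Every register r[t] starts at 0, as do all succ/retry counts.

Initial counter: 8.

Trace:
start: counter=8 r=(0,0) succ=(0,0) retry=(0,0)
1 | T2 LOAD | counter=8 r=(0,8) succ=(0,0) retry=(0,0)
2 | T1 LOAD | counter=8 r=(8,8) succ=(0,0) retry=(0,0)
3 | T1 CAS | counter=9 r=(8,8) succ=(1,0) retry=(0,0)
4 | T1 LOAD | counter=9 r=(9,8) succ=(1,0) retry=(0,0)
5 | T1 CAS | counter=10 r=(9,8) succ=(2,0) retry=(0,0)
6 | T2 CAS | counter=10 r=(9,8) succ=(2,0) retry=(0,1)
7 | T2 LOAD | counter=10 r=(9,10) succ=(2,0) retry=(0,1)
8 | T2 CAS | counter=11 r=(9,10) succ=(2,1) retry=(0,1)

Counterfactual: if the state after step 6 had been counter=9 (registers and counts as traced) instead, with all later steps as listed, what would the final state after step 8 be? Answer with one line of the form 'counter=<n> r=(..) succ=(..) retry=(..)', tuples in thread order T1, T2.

counter=10 r=(9,9) succ=(2,1) retry=(0,1)

state after step 6 := counter=9 r=(9,8) succ=(2,0) retry=(0,1)
7 | T2 LOAD | counter=9 r=(9,9) succ=(2,0) retry=(0,1)
8 | T2 CAS | counter=10 r=(9,9) succ=(2,1) retry=(0,1)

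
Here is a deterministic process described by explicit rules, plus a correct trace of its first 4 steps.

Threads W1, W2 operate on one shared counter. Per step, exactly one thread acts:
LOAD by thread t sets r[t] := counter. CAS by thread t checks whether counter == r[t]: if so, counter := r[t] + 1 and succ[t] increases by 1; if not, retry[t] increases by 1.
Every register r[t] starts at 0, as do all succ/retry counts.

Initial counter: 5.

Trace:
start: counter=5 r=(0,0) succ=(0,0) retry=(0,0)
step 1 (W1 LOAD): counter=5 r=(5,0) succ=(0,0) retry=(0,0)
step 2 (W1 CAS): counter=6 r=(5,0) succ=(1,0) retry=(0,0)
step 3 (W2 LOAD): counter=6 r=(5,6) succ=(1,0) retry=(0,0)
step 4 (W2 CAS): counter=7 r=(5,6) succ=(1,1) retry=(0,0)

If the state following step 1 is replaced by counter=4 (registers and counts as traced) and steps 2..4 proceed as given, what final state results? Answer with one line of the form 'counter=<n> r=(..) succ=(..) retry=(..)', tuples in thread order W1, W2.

state after step 1 := counter=4 r=(5,0) succ=(0,0) retry=(0,0)
step 2 (W1 CAS): counter=4 r=(5,0) succ=(0,0) retry=(1,0)
step 3 (W2 LOAD): counter=4 r=(5,4) succ=(0,0) retry=(1,0)
step 4 (W2 CAS): counter=5 r=(5,4) succ=(0,1) retry=(1,0)

counter=5 r=(5,4) succ=(0,1) retry=(1,0)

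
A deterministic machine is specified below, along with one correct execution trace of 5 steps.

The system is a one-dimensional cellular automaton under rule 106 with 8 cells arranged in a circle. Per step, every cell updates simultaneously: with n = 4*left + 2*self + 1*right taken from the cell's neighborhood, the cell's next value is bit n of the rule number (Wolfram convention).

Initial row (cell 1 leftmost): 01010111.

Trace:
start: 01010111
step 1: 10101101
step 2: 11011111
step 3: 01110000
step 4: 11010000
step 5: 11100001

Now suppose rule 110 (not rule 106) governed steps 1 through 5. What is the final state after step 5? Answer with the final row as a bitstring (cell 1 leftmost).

00110001

(re-executing steps 1..5 under rule 110; state before step 1: 01010111)
step 1: 11111101
step 2: 00000111
step 3: 00001101
step 4: 00011111
step 5: 00110001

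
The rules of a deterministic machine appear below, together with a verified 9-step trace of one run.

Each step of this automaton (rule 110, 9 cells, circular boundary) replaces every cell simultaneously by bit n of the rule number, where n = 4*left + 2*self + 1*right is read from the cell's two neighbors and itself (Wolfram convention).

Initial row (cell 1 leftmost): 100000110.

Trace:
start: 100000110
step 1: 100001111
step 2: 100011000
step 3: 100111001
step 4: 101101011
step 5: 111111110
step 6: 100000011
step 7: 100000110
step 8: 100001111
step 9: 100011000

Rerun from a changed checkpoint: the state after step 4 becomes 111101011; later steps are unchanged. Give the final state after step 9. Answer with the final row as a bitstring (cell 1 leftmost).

111111011

state after step 4 := 111101011
step 5: 000111110
step 6: 001100010
step 7: 011100110
step 8: 110101110
step 9: 111111011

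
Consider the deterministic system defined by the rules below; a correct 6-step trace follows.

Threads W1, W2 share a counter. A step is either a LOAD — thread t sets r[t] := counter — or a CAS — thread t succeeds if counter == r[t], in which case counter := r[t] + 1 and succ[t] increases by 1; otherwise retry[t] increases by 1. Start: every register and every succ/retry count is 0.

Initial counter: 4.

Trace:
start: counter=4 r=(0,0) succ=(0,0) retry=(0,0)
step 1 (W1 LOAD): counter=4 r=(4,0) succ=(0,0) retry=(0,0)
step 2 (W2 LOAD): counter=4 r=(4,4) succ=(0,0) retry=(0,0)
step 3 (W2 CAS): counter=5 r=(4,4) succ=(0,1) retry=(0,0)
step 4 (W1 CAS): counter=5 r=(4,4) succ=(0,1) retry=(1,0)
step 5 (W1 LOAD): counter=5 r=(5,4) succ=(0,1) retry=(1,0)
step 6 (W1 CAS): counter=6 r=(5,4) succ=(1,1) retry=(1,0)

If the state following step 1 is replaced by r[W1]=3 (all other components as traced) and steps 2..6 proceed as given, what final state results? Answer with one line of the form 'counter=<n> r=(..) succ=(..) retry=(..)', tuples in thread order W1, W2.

counter=6 r=(5,4) succ=(1,1) retry=(1,0)

state after step 1 := counter=4 r=(3,0) succ=(0,0) retry=(0,0)
step 2 (W2 LOAD): counter=4 r=(3,4) succ=(0,0) retry=(0,0)
step 3 (W2 CAS): counter=5 r=(3,4) succ=(0,1) retry=(0,0)
step 4 (W1 CAS): counter=5 r=(3,4) succ=(0,1) retry=(1,0)
step 5 (W1 LOAD): counter=5 r=(5,4) succ=(0,1) retry=(1,0)
step 6 (W1 CAS): counter=6 r=(5,4) succ=(1,1) retry=(1,0)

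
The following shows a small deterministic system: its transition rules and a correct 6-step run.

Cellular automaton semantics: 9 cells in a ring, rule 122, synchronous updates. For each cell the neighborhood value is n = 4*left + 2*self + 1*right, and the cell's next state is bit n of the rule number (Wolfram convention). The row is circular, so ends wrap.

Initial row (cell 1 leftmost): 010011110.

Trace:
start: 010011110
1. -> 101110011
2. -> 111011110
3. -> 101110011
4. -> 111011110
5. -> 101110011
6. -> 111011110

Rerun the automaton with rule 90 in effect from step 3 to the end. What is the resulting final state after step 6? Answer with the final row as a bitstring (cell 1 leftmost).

(re-executing steps 3..6 under rule 90; state before step 3: 111011110)
3. -> 101010010
4. -> 000001100
5. -> 000011110
6. -> 000110011

000110011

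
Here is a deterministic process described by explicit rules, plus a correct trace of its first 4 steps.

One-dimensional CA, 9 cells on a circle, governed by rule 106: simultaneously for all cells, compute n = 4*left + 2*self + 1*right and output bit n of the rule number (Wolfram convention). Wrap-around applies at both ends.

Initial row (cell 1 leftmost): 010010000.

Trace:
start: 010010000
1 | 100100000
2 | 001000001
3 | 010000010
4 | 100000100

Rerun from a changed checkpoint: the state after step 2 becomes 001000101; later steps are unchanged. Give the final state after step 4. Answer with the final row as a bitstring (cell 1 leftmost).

100010100

state after step 2 := 001000101
3 | 010001010
4 | 100010100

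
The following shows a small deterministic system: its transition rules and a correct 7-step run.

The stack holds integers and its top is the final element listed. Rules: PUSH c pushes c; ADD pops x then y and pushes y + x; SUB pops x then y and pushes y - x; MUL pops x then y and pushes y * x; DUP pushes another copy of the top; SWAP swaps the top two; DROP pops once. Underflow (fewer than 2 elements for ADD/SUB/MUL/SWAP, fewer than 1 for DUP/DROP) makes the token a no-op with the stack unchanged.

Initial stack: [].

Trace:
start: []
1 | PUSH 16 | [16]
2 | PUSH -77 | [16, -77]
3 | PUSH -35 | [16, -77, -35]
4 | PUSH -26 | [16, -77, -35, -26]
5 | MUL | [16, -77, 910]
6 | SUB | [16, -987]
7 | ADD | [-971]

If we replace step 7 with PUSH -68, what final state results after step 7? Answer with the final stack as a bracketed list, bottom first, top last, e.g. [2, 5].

[16, -987, -68]

(re-executing from step 7 with the substitution; state before step 7: [16, -987])
7 | PUSH -68 | [16, -987, -68]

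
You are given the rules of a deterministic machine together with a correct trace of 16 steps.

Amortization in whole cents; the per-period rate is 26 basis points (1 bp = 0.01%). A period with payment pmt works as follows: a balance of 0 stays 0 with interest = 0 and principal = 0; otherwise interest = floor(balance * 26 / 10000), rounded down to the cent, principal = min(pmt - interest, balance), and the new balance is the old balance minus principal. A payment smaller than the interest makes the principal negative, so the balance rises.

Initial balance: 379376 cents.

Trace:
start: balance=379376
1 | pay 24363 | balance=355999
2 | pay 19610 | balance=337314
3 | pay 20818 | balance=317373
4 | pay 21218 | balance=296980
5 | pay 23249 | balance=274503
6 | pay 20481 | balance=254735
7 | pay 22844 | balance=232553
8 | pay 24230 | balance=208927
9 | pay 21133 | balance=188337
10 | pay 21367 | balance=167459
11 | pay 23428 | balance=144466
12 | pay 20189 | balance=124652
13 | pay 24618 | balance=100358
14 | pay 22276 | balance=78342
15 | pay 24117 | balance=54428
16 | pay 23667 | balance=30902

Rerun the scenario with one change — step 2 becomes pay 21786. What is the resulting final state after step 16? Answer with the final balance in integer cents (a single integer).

(re-executing from step 2 with the substitution; state before step 2: balance=355999)
2 | pay 21786 | balance=335138
3 | pay 20818 | balance=315191
4 | pay 21218 | balance=294792
5 | pay 23249 | balance=272309
6 | pay 20481 | balance=252536
7 | pay 22844 | balance=230348
8 | pay 24230 | balance=206716
9 | pay 21133 | balance=186120
10 | pay 21367 | balance=165236
11 | pay 23428 | balance=142237
12 | pay 20189 | balance=122417
13 | pay 24618 | balance=98117
14 | pay 22276 | balance=76096
15 | pay 24117 | balance=52176
16 | pay 23667 | balance=28644

28644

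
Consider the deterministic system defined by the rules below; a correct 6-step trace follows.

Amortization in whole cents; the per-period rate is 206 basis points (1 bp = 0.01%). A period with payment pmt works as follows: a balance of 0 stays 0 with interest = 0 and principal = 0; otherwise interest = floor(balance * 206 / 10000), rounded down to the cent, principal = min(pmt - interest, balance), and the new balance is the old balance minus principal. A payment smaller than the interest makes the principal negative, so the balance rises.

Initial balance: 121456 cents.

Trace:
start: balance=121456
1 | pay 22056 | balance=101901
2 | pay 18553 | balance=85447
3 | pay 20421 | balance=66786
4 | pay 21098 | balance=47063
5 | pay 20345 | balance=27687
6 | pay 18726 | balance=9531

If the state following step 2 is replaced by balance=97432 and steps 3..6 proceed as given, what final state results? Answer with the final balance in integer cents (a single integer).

22534

state after step 2 := balance=97432
3 | pay 20421 | balance=79018
4 | pay 21098 | balance=59547
5 | pay 20345 | balance=40428
6 | pay 18726 | balance=22534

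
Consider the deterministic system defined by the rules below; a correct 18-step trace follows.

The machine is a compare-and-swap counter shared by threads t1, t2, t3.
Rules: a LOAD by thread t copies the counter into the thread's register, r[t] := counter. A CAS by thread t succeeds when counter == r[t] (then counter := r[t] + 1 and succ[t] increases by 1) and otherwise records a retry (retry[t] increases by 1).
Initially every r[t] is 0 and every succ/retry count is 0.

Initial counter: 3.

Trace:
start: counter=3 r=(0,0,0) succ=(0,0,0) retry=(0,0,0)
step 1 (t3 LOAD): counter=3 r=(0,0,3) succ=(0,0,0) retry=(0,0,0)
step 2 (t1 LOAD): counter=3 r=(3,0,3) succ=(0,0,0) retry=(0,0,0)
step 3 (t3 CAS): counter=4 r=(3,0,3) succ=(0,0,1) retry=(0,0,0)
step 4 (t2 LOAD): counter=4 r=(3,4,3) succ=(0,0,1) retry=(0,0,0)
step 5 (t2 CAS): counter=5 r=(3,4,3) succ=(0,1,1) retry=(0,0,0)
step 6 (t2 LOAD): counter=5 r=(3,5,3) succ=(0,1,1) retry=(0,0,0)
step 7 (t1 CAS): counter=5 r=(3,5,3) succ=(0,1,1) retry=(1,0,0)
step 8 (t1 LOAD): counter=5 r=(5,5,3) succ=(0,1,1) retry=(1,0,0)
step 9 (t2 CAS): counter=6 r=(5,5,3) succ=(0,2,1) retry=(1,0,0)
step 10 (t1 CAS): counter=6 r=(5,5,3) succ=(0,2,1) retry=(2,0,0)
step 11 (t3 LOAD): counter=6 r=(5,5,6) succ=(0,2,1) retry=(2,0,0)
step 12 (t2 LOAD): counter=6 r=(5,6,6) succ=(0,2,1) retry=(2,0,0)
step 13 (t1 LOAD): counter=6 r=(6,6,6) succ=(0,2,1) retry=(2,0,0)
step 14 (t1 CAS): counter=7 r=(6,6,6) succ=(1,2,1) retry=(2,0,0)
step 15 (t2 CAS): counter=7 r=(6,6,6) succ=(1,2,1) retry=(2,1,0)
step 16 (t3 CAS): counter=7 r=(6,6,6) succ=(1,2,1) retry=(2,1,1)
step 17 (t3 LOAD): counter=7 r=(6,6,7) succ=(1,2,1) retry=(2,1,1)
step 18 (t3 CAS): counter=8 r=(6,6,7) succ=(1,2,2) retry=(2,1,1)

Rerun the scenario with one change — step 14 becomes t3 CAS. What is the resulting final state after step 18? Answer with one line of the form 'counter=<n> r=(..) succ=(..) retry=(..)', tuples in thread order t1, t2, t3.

(re-executing from step 14 with the substitution; state before step 14: counter=6 r=(6,6,6) succ=(0,2,1) retry=(2,0,0))
step 14 (t3 CAS): counter=7 r=(6,6,6) succ=(0,2,2) retry=(2,0,0)
step 15 (t2 CAS): counter=7 r=(6,6,6) succ=(0,2,2) retry=(2,1,0)
step 16 (t3 CAS): counter=7 r=(6,6,6) succ=(0,2,2) retry=(2,1,1)
step 17 (t3 LOAD): counter=7 r=(6,6,7) succ=(0,2,2) retry=(2,1,1)
step 18 (t3 CAS): counter=8 r=(6,6,7) succ=(0,2,3) retry=(2,1,1)

counter=8 r=(6,6,7) succ=(0,2,3) retry=(2,1,1)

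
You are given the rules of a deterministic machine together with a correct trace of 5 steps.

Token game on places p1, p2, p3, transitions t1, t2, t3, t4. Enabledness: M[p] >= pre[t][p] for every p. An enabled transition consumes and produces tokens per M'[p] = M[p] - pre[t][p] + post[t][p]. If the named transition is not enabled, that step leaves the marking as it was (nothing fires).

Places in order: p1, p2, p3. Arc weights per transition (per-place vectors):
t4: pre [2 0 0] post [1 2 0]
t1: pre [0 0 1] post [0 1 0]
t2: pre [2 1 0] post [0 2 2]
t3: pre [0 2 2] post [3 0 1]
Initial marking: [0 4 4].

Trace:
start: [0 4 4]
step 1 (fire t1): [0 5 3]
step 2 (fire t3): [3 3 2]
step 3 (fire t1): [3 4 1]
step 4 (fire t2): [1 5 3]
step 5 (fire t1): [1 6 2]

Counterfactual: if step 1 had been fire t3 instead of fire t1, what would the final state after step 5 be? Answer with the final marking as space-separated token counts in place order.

(re-executing from step 1 with the substitution; state before step 1: [0 4 4])
step 1 (fire t3): [3 2 3]
step 2 (fire t3): [6 0 2]
step 3 (fire t1): [6 1 1]
step 4 (fire t2): [4 2 3]
step 5 (fire t1): [4 3 2]

4 3 2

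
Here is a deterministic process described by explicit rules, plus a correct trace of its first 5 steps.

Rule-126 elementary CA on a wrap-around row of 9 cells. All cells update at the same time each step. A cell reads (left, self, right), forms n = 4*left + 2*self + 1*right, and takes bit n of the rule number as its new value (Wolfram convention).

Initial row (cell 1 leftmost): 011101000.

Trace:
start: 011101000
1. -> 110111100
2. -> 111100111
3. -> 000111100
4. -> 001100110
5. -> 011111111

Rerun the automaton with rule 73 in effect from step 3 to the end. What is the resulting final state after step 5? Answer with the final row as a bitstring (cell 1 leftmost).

010111101

(re-executing steps 3..5 under rule 73; state before step 3: 111100111)
3. -> 000100100
4. -> 110000001
5. -> 010111101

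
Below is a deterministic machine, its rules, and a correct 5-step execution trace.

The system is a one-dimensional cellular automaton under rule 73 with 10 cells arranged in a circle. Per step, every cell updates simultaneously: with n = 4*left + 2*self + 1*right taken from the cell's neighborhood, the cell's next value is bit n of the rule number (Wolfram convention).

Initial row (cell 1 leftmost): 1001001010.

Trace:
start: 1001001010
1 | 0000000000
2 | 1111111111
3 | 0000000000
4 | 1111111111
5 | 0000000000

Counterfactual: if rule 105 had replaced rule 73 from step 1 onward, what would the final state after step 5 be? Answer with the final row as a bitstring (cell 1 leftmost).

(re-executing steps 1..5 under rule 105; state before step 1: 1001001010)
1 | 0000000101
2 | 0111110010
3 | 0100010000
4 | 0001000111
5 | 0100010101

0100010101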